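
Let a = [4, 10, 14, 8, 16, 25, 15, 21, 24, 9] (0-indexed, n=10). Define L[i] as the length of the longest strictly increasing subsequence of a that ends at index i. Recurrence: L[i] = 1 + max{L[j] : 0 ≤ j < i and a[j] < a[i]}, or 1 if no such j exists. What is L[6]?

4

   i    0    1    2    3    4    5    6    7    8    9
a[i]    4   10   14    8   16   25   15   21   24    9
L[i]    1    2    3    2    4    5    4    5    6    3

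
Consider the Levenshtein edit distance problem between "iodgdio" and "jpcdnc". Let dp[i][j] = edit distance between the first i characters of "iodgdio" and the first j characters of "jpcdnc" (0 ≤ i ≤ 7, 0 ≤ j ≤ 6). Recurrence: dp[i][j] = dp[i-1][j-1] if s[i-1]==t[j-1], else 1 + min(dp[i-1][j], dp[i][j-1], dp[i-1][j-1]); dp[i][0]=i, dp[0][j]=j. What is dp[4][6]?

5

   ''  j  p  c  d  n  c
''  0  1  2  3  4  5  6
 i  1  1  2  3  4  5  6
 o  2  2  2  3  4  5  6
 d  3  3  3  3  3  4  5
 g  4  4  4  4  4  4  5
 d  5  5  5  5  4  5  5
 i  6  6  6  6  5  5  6
 o  7  7  7  7  6  6  6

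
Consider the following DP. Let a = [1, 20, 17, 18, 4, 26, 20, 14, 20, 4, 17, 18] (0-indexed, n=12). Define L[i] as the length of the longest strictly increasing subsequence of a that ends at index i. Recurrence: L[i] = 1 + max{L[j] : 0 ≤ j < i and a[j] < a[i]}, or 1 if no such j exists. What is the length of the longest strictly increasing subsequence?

5

   i    0    1    2    3    4    5    6    7    8    9   10   11
a[i]    1   20   17   18    4   26   20   14   20    4   17   18
L[i]    1    2    2    3    2    4    4    3    4    2    4    5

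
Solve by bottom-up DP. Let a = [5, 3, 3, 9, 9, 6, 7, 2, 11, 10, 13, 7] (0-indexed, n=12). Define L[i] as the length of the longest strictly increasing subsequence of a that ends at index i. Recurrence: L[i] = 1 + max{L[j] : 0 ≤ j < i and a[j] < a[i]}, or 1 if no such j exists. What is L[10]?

5

   i    0    1    2    3    4    5    6    7    8    9   10   11
a[i]    5    3    3    9    9    6    7    2   11   10   13    7
L[i]    1    1    1    2    2    2    3    1    4    4    5    3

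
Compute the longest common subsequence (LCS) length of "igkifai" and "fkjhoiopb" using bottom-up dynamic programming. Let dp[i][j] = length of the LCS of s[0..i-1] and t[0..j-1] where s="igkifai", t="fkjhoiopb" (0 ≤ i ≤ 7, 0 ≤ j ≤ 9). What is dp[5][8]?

   ''  f  k  j  h  o  i  o  p  b
''  0  0  0  0  0  0  0  0  0  0
 i  0  0  0  0  0  0  1  1  1  1
 g  0  0  0  0  0  0  1  1  1  1
 k  0  0  1  1  1  1  1  1  1  1
 i  0  0  1  1  1  1  2  2  2  2
 f  0  1  1  1  1  1  2  2  2  2
 a  0  1  1  1  1  1  2  2  2  2
 i  0  1  1  1  1  1  2  2  2  2

2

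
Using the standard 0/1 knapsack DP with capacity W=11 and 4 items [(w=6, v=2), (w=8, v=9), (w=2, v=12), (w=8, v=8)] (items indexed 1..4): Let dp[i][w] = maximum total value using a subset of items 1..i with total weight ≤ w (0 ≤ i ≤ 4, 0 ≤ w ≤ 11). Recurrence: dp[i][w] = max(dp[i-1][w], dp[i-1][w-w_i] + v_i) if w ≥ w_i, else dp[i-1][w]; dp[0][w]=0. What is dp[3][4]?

12

i\w   0   1   2   3   4   5   6   7   8   9  10  11
  0   0   0   0   0   0   0   0   0   0   0   0   0
  1   0   0   0   0   0   0   2   2   2   2   2   2
  2   0   0   0   0   0   0   2   2   9   9   9   9
  3   0   0  12  12  12  12  12  12  14  14  21  21
  4   0   0  12  12  12  12  12  12  14  14  21  21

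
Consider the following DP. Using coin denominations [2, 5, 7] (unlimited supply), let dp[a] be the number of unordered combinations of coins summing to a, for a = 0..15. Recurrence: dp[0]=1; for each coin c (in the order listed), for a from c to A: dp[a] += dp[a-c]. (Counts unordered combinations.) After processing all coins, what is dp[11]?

2

after  coin     0     1     2     3     4     5     6     7     8     9    10    11    12    13    14    15
          2     1     0     1     0     1     0     1     0     1     0     1     0     1     0     1     0
          5     1     0     1     0     1     1     1     1     1     1     2     1     2     1     2     2
          7     1     0     1     0     1     1     1     2     1     2     2     2     3     2     4     3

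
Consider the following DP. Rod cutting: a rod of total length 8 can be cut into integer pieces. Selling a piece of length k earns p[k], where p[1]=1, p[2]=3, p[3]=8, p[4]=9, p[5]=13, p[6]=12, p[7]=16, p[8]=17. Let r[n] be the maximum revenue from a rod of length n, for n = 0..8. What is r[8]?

21

   n    0    1    2    3    4    5    6    7    8
r[n]    0    1    3    8    9   13   16   17   21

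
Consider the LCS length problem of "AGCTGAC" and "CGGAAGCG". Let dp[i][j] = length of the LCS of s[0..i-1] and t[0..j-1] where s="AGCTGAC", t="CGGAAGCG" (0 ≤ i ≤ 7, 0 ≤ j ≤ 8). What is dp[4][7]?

3

   ''  C  G  G  A  A  G  C  G
''  0  0  0  0  0  0  0  0  0
 A  0  0  0  0  1  1  1  1  1
 G  0  0  1  1  1  1  2  2  2
 C  0  1  1  1  1  1  2  3  3
 T  0  1  1  1  1  1  2  3  3
 G  0  1  2  2  2  2  2  3  4
 A  0  1  2  2  3  3  3  3  4
 C  0  1  2  2  3  3  3  4  4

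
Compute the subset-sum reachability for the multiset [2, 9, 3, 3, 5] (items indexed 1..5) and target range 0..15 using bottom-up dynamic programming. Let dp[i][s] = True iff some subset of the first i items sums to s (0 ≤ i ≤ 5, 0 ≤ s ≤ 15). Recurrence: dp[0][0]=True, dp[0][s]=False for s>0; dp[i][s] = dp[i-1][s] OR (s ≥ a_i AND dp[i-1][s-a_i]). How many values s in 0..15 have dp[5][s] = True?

14

i\s   0   1   2   3   4   5   6   7   8   9  10  11  12  13  14  15
  0   T   F   F   F   F   F   F   F   F   F   F   F   F   F   F   F
  1   T   F   T   F   F   F   F   F   F   F   F   F   F   F   F   F
  2   T   F   T   F   F   F   F   F   F   T   F   T   F   F   F   F
  3   T   F   T   T   F   T   F   F   F   T   F   T   T   F   T   F
  4   T   F   T   T   F   T   T   F   T   T   F   T   T   F   T   T
  5   T   F   T   T   F   T   T   T   T   T   T   T   T   T   T   T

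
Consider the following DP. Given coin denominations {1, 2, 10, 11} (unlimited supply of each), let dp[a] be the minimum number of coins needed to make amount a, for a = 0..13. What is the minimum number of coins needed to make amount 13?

2

 a  0  1  2  3  4  5  6  7  8  9 10 11 12 13
dp  0  1  1  2  2  3  3  4  4  5  1  1  2  2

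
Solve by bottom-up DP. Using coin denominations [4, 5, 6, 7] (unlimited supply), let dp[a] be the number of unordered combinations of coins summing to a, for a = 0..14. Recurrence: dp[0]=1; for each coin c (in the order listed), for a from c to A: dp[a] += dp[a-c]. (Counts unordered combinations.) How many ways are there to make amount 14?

3

after  coin     0     1     2     3     4     5     6     7     8     9    10    11    12    13    14
          4     1     0     0     0     1     0     0     0     1     0     0     0     1     0     0
          5     1     0     0     0     1     1     0     0     1     1     1     0     1     1     1
          6     1     0     0     0     1     1     1     0     1     1     2     1     2     1     2
          7     1     0     0     0     1     1     1     1     1     1     2     2     3     2     3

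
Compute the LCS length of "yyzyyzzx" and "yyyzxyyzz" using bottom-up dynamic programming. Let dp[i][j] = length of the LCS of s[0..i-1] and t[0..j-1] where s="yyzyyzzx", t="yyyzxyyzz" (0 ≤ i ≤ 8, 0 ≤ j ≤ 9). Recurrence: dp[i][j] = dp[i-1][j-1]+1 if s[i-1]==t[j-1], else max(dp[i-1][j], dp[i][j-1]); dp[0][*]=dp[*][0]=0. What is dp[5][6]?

4

   ''  y  y  y  z  x  y  y  z  z
''  0  0  0  0  0  0  0  0  0  0
 y  0  1  1  1  1  1  1  1  1  1
 y  0  1  2  2  2  2  2  2  2  2
 z  0  1  2  2  3  3  3  3  3  3
 y  0  1  2  3  3  3  4  4  4  4
 y  0  1  2  3  3  3  4  5  5  5
 z  0  1  2  3  4  4  4  5  6  6
 z  0  1  2  3  4  4  4  5  6  7
 x  0  1  2  3  4  5  5  5  6  7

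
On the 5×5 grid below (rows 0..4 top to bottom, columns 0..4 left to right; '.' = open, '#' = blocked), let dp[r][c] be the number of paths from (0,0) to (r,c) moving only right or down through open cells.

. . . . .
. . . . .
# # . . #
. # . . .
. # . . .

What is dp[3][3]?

10

r\c   0   1   2   3   4
  0   1   1   1   1   1
  1   1   2   3   4   5
  2   0   0   3   7   0
  3   0   0   3  10  10
  4   0   0   3  13  23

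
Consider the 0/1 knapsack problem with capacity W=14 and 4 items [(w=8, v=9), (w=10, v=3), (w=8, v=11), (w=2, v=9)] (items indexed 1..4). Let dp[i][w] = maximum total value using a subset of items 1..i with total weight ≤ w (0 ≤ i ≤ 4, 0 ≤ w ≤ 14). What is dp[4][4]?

i\w   0   1   2   3   4   5   6   7   8   9  10  11  12  13  14
  0   0   0   0   0   0   0   0   0   0   0   0   0   0   0   0
  1   0   0   0   0   0   0   0   0   9   9   9   9   9   9   9
  2   0   0   0   0   0   0   0   0   9   9   9   9   9   9   9
  3   0   0   0   0   0   0   0   0  11  11  11  11  11  11  11
  4   0   0   9   9   9   9   9   9  11  11  20  20  20  20  20

9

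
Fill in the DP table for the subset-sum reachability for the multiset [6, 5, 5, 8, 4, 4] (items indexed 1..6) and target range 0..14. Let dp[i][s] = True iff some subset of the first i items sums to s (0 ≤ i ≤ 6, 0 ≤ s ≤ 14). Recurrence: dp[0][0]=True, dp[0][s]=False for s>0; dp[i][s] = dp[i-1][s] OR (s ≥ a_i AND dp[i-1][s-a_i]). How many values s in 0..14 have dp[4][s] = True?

8

i\s   0   1   2   3   4   5   6   7   8   9  10  11  12  13  14
  0   T   F   F   F   F   F   F   F   F   F   F   F   F   F   F
  1   T   F   F   F   F   F   T   F   F   F   F   F   F   F   F
  2   T   F   F   F   F   T   T   F   F   F   F   T   F   F   F
  3   T   F   F   F   F   T   T   F   F   F   T   T   F   F   F
  4   T   F   F   F   F   T   T   F   T   F   T   T   F   T   T
  5   T   F   F   F   T   T   T   F   T   T   T   T   T   T   T
  6   T   F   F   F   T   T   T   F   T   T   T   T   T   T   T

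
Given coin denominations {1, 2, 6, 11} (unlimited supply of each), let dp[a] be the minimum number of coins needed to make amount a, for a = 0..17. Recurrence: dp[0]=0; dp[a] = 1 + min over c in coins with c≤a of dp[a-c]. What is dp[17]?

 a  0  1  2  3  4  5  6  7  8  9 10 11 12 13 14 15 16 17
dp  0  1  1  2  2  3  1  2  2  3  3  1  2  2  3  3  4  2

2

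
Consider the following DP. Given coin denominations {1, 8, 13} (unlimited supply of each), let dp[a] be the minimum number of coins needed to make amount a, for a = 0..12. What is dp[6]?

 a  0  1  2  3  4  5  6  7  8  9 10 11 12
dp  0  1  2  3  4  5  6  7  1  2  3  4  5

6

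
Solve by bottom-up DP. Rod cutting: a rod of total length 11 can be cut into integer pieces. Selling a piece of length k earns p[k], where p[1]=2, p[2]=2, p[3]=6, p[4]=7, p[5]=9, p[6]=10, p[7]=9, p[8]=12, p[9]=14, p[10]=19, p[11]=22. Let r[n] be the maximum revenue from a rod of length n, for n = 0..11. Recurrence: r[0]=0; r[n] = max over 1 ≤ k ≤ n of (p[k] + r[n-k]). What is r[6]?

12

   n    0    1    2    3    4    5    6    7    8    9   10   11
r[n]    0    2    4    6    8   10   12   14   16   18   20   22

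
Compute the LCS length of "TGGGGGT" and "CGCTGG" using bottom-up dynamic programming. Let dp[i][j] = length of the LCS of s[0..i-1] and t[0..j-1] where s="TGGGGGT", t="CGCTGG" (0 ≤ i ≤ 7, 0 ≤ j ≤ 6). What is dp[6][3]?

   ''  C  G  C  T  G  G
''  0  0  0  0  0  0  0
 T  0  0  0  0  1  1  1
 G  0  0  1  1  1  2  2
 G  0  0  1  1  1  2  3
 G  0  0  1  1  1  2  3
 G  0  0  1  1  1  2  3
 G  0  0  1  1  1  2  3
 T  0  0  1  1  2  2  3

1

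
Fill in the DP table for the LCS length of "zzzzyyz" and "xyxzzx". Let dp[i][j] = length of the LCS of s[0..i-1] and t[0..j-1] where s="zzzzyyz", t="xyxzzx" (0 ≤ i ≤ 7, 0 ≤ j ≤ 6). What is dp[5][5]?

   ''  x  y  x  z  z  x
''  0  0  0  0  0  0  0
 z  0  0  0  0  1  1  1
 z  0  0  0  0  1  2  2
 z  0  0  0  0  1  2  2
 z  0  0  0  0  1  2  2
 y  0  0  1  1  1  2  2
 y  0  0  1  1  1  2  2
 z  0  0  1  1  2  2  2

2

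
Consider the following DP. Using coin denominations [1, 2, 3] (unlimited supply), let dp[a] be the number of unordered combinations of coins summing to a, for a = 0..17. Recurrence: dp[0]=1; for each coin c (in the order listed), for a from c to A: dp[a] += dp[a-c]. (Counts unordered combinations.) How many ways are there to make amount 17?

after  coin     0     1     2     3     4     5     6     7     8     9    10    11    12    13    14    15    16    17
          1     1     1     1     1     1     1     1     1     1     1     1     1     1     1     1     1     1     1
          2     1     1     2     2     3     3     4     4     5     5     6     6     7     7     8     8     9     9
          3     1     1     2     3     4     5     7     8    10    12    14    16    19    21    24    27    30    33

33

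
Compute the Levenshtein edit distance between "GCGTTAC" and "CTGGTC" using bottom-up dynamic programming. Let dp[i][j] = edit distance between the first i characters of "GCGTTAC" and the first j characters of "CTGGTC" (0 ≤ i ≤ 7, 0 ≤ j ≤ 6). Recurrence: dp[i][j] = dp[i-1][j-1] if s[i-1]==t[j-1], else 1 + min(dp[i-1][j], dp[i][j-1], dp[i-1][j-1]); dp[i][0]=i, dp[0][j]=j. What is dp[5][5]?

3

   ''  C  T  G  G  T  C
''  0  1  2  3  4  5  6
 G  1  1  2  2  3  4  5
 C  2  1  2  3  3  4  4
 G  3  2  2  2  3  4  5
 T  4  3  2  3  3  3  4
 T  5  4  3  3  4  3  4
 A  6  5  4  4  4  4  4
 C  7  6  5  5  5  5  4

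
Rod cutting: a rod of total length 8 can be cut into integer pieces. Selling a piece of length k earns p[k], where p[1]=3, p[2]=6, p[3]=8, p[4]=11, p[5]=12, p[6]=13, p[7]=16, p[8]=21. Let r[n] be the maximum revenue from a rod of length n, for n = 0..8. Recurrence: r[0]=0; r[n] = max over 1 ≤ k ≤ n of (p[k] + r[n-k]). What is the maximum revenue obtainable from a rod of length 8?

   n    0    1    2    3    4    5    6    7    8
r[n]    0    3    6    9   12   15   18   21   24

24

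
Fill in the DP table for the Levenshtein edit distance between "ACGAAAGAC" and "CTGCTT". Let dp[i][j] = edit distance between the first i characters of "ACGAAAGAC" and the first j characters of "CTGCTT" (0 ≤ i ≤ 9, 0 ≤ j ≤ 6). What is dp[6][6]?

   ''  C  T  G  C  T  T
''  0  1  2  3  4  5  6
 A  1  1  2  3  4  5  6
 C  2  1  2  3  3  4  5
 G  3  2  2  2  3  4  5
 A  4  3  3  3  3  4  5
 A  5  4  4  4  4  4  5
 A  6  5  5  5  5  5  5
 G  7  6  6  5  6  6  6
 A  8  7  7  6  6  7  7
 C  9  8  8  7  6  7  8

5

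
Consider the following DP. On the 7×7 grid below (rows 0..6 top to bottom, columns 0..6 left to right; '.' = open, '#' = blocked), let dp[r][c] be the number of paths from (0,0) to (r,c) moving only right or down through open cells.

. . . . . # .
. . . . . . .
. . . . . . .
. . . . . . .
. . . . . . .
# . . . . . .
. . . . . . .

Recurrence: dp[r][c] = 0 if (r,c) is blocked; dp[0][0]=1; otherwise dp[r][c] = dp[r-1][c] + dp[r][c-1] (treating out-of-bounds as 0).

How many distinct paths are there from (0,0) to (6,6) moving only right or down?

r\c   0   1   2   3   4   5   6
  0   1   1   1   1   1   0   0
  1   1   2   3   4   5   5   5
  2   1   3   6  10  15  20  25
  3   1   4  10  20  35  55  80
  4   1   5  15  35  70 125 205
  5   0   5  20  55 125 250 455
  6   0   5  25  80 205 455 910

910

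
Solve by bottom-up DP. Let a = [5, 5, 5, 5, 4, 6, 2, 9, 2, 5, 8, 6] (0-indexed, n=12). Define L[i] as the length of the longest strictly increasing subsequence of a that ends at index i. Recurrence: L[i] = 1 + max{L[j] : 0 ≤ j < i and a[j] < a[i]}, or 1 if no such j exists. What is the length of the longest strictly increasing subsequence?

3

   i    0    1    2    3    4    5    6    7    8    9   10   11
a[i]    5    5    5    5    4    6    2    9    2    5    8    6
L[i]    1    1    1    1    1    2    1    3    1    2    3    3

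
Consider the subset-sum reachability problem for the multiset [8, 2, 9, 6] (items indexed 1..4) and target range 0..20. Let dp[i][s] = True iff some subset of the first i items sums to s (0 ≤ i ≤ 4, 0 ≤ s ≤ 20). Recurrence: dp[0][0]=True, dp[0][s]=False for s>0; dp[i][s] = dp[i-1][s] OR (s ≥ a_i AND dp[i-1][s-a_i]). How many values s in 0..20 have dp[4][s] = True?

12

i\s   0   1   2   3   4   5   6   7   8   9  10  11  12  13  14  15  16  17  18  19  20
  0   T   F   F   F   F   F   F   F   F   F   F   F   F   F   F   F   F   F   F   F   F
  1   T   F   F   F   F   F   F   F   T   F   F   F   F   F   F   F   F   F   F   F   F
  2   T   F   T   F   F   F   F   F   T   F   T   F   F   F   F   F   F   F   F   F   F
  3   T   F   T   F   F   F   F   F   T   T   T   T   F   F   F   F   F   T   F   T   F
  4   T   F   T   F   F   F   T   F   T   T   T   T   F   F   T   T   T   T   F   T   F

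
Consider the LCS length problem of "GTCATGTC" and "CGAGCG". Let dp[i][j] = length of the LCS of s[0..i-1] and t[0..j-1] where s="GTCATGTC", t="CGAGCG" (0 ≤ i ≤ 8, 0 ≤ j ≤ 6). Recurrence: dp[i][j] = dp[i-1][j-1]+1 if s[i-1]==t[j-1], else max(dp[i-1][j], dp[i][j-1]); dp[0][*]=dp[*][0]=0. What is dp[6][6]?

   ''  C  G  A  G  C  G
''  0  0  0  0  0  0  0
 G  0  0  1  1  1  1  1
 T  0  0  1  1  1  1  1
 C  0  1  1  1  1  2  2
 A  0  1  1  2  2  2  2
 T  0  1  1  2  2  2  2
 G  0  1  2  2  3  3  3
 T  0  1  2  2  3  3  3
 C  0  1  2  2  3  4  4

3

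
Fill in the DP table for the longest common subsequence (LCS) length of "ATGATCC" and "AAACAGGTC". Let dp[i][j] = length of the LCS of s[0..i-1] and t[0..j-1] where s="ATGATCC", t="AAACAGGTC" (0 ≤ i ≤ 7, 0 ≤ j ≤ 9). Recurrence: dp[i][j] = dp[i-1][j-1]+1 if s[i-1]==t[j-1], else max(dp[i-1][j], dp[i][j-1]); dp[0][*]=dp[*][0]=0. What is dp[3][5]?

   ''  A  A  A  C  A  G  G  T  C
''  0  0  0  0  0  0  0  0  0  0
 A  0  1  1  1  1  1  1  1  1  1
 T  0  1  1  1  1  1  1  1  2  2
 G  0  1  1  1  1  1  2  2  2  2
 A  0  1  2  2  2  2  2  2  2  2
 T  0  1  2  2  2  2  2  2  3  3
 C  0  1  2  2  3  3  3  3  3  4
 C  0  1  2  2  3  3  3  3  3  4

1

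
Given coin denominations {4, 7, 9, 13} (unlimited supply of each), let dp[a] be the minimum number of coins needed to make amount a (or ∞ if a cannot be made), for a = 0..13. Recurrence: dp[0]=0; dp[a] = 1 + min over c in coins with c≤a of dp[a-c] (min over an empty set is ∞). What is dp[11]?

2

 a  0  1  2  3  4  5  6  7  8  9 10 11 12 13
dp  0  -  -  -  1  -  -  1  2  1  -  2  3  1
(- denotes ∞ / unreachable)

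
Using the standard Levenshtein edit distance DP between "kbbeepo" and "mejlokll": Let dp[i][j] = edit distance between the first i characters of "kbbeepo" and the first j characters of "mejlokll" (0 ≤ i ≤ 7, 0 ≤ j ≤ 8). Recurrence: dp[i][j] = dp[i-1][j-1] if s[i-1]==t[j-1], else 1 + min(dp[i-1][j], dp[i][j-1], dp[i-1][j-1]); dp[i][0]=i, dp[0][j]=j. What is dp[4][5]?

5

   ''  m  e  j  l  o  k  l  l
''  0  1  2  3  4  5  6  7  8
 k  1  1  2  3  4  5  5  6  7
 b  2  2  2  3  4  5  6  6  7
 b  3  3  3  3  4  5  6  7  7
 e  4  4  3  4  4  5  6  7  8
 e  5  5  4  4  5  5  6  7  8
 p  6  6  5  5  5  6  6  7  8
 o  7  7  6  6  6  5  6  7  8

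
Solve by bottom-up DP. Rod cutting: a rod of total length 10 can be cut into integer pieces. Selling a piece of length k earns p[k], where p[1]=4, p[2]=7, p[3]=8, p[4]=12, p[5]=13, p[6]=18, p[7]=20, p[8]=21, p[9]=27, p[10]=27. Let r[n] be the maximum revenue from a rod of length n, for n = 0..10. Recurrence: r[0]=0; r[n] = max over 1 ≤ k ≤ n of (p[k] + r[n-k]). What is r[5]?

   n    0    1    2    3    4    5    6    7    8    9   10
r[n]    0    4    8   12   16   20   24   28   32   36   40

20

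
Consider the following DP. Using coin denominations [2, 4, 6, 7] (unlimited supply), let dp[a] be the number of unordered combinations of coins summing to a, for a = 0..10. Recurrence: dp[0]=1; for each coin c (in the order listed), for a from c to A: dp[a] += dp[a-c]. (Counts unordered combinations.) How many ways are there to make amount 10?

after  coin     0     1     2     3     4     5     6     7     8     9    10
          2     1     0     1     0     1     0     1     0     1     0     1
          4     1     0     1     0     2     0     2     0     3     0     3
          6     1     0     1     0     2     0     3     0     4     0     5
          7     1     0     1     0     2     0     3     1     4     1     5

5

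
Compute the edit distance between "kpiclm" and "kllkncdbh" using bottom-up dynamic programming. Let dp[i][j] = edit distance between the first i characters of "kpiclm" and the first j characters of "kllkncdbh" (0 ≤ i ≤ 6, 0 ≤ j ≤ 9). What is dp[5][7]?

5

   ''  k  l  l  k  n  c  d  b  h
''  0  1  2  3  4  5  6  7  8  9
 k  1  0  1  2  3  4  5  6  7  8
 p  2  1  1  2  3  4  5  6  7  8
 i  3  2  2  2  3  4  5  6  7  8
 c  4  3  3  3  3  4  4  5  6  7
 l  5  4  3  3  4  4  5  5  6  7
 m  6  5  4  4  4  5  5  6  6  7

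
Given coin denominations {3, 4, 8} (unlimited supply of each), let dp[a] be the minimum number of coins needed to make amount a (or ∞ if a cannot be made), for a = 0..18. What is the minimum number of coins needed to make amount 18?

4

 a  0  1  2  3  4  5  6  7  8  9 10 11 12 13 14 15 16 17 18
dp  0  -  -  1  1  -  2  2  1  3  3  2  2  4  3  3  2  4  4
(- denotes ∞ / unreachable)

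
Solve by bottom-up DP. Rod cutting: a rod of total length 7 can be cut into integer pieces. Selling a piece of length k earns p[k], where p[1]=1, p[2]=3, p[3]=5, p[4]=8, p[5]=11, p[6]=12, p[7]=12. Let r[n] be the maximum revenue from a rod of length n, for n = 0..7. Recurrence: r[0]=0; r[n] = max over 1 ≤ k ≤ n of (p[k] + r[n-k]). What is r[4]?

8

   n    0    1    2    3    4    5    6    7
r[n]    0    1    3    5    8   11   12   14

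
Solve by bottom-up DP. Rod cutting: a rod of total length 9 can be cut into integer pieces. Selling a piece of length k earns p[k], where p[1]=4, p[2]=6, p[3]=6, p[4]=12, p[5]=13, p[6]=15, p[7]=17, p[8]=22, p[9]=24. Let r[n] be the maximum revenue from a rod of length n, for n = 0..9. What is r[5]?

   n    0    1    2    3    4    5    6    7    8    9
r[n]    0    4    8   12   16   20   24   28   32   36

20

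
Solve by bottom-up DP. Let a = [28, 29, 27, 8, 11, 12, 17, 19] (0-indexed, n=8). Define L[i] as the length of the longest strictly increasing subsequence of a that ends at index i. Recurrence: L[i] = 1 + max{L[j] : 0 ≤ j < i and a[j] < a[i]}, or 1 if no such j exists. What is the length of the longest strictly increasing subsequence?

   i    0    1    2    3    4    5    6    7
a[i]   28   29   27    8   11   12   17   19
L[i]    1    2    1    1    2    3    4    5

5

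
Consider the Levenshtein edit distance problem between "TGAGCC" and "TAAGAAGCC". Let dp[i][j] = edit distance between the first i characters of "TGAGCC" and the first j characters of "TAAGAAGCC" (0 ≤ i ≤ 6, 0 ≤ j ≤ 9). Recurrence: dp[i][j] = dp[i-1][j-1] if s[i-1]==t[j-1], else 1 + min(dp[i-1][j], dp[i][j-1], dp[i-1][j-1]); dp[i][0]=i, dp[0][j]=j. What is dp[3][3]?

1

   ''  T  A  A  G  A  A  G  C  C
''  0  1  2  3  4  5  6  7  8  9
 T  1  0  1  2  3  4  5  6  7  8
 G  2  1  1  2  2  3  4  5  6  7
 A  3  2  1  1  2  2  3  4  5  6
 G  4  3  2  2  1  2  3  3  4  5
 C  5  4  3  3  2  2  3  4  3  4
 C  6  5  4  4  3  3  3  4  4  3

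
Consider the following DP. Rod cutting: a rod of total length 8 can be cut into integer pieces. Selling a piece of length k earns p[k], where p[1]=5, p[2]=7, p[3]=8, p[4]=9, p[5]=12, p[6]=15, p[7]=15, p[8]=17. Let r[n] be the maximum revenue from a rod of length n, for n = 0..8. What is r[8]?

40

   n    0    1    2    3    4    5    6    7    8
r[n]    0    5   10   15   20   25   30   35   40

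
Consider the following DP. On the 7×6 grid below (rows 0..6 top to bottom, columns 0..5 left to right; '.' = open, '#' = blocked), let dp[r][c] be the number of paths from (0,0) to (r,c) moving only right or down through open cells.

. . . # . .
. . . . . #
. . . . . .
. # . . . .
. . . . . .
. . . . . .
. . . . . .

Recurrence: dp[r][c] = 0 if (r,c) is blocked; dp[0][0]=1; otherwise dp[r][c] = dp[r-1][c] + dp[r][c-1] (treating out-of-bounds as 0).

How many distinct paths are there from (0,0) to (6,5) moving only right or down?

291

r\c   0   1   2   3   4   5
  0   1   1   1   0   0   0
  1   1   2   3   3   3   0
  2   1   3   6   9  12  12
  3   1   0   6  15  27  39
  4   1   1   7  22  49  88
  5   1   2   9  31  80 168
  6   1   3  12  43 123 291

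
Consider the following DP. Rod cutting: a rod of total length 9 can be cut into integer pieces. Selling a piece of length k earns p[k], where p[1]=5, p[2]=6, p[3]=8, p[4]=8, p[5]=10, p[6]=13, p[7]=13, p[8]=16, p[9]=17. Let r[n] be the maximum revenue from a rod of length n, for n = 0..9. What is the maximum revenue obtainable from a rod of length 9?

   n    0    1    2    3    4    5    6    7    8    9
r[n]    0    5   10   15   20   25   30   35   40   45

45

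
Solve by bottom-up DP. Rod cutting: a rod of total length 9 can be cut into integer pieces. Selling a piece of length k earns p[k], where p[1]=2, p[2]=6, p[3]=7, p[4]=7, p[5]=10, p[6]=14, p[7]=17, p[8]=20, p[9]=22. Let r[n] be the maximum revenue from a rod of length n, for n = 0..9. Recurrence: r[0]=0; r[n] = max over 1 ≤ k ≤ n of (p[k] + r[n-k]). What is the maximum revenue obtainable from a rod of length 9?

26

   n    0    1    2    3    4    5    6    7    8    9
r[n]    0    2    6    8   12   14   18   20   24   26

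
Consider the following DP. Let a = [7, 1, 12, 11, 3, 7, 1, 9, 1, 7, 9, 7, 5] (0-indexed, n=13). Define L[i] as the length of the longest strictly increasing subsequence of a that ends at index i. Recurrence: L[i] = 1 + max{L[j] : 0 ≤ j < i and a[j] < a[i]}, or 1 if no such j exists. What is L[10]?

   i    0    1    2    3    4    5    6    7    8    9   10   11   12
a[i]    7    1   12   11    3    7    1    9    1    7    9    7    5
L[i]    1    1    2    2    2    3    1    4    1    3    4    3    3

4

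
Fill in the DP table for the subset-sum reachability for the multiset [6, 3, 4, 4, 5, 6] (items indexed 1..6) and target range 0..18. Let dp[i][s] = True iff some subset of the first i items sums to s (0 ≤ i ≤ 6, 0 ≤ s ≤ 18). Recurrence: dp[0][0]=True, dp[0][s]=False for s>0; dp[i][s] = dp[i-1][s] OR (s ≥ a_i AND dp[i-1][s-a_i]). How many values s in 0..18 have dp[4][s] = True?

i\s   0   1   2   3   4   5   6   7   8   9  10  11  12  13  14  15  16  17  18
  0   T   F   F   F   F   F   F   F   F   F   F   F   F   F   F   F   F   F   F
  1   T   F   F   F   F   F   T   F   F   F   F   F   F   F   F   F   F   F   F
  2   T   F   F   T   F   F   T   F   F   T   F   F   F   F   F   F   F   F   F
  3   T   F   F   T   T   F   T   T   F   T   T   F   F   T   F   F   F   F   F
  4   T   F   F   T   T   F   T   T   T   T   T   T   F   T   T   F   F   T   F
  5   T   F   F   T   T   T   T   T   T   T   T   T   T   T   T   T   T   T   T
  6   T   F   F   T   T   T   T   T   T   T   T   T   T   T   T   T   T   T   T

12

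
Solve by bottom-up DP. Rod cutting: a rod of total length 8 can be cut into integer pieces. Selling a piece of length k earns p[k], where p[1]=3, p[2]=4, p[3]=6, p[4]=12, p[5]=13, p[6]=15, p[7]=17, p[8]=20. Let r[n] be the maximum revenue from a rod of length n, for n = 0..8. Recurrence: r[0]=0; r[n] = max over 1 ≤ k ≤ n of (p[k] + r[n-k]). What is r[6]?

   n    0    1    2    3    4    5    6    7    8
r[n]    0    3    6    9   12   15   18   21   24

18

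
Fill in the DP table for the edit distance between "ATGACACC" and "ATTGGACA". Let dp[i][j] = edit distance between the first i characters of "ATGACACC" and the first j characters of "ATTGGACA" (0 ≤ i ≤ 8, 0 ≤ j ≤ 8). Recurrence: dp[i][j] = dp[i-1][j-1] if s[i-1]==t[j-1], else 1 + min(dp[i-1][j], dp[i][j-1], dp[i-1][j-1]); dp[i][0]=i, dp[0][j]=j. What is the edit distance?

   ''  A  T  T  G  G  A  C  A
''  0  1  2  3  4  5  6  7  8
 A  1  0  1  2  3  4  5  6  7
 T  2  1  0  1  2  3  4  5  6
 G  3  2  1  1  1  2  3  4  5
 A  4  3  2  2  2  2  2  3  4
 C  5  4  3  3  3  3  3  2  3
 A  6  5  4  4  4  4  3  3  2
 C  7  6  5  5  5  5  4  3  3
 C  8  7  6  6  6  6  5  4  4

4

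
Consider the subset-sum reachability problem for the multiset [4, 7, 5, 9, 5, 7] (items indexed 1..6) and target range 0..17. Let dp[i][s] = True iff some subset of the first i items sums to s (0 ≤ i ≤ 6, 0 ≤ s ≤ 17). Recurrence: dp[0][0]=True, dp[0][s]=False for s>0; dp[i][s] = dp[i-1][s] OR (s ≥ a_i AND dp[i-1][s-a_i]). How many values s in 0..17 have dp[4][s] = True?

10

i\s   0   1   2   3   4   5   6   7   8   9  10  11  12  13  14  15  16  17
  0   T   F   F   F   F   F   F   F   F   F   F   F   F   F   F   F   F   F
  1   T   F   F   F   T   F   F   F   F   F   F   F   F   F   F   F   F   F
  2   T   F   F   F   T   F   F   T   F   F   F   T   F   F   F   F   F   F
  3   T   F   F   F   T   T   F   T   F   T   F   T   T   F   F   F   T   F
  4   T   F   F   F   T   T   F   T   F   T   F   T   T   T   T   F   T   F
  5   T   F   F   F   T   T   F   T   F   T   T   T   T   T   T   F   T   T
  6   T   F   F   F   T   T   F   T   F   T   T   T   T   T   T   F   T   T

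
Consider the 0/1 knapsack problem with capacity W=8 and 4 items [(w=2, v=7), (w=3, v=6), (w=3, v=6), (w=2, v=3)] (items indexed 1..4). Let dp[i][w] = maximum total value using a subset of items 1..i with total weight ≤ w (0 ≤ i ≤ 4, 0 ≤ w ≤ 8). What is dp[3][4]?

7

i\w   0   1   2   3   4   5   6   7   8
  0   0   0   0   0   0   0   0   0   0
  1   0   0   7   7   7   7   7   7   7
  2   0   0   7   7   7  13  13  13  13
  3   0   0   7   7   7  13  13  13  19
  4   0   0   7   7  10  13  13  16  19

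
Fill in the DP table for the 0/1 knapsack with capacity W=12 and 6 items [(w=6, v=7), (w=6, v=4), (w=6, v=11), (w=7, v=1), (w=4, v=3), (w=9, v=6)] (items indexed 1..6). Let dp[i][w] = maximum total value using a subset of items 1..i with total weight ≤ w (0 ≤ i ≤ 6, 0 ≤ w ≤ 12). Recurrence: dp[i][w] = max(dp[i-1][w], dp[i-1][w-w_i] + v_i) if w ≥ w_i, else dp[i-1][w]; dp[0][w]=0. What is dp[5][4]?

i\w   0   1   2   3   4   5   6   7   8   9  10  11  12
  0   0   0   0   0   0   0   0   0   0   0   0   0   0
  1   0   0   0   0   0   0   7   7   7   7   7   7   7
  2   0   0   0   0   0   0   7   7   7   7   7   7  11
  3   0   0   0   0   0   0  11  11  11  11  11  11  18
  4   0   0   0   0   0   0  11  11  11  11  11  11  18
  5   0   0   0   0   3   3  11  11  11  11  14  14  18
  6   0   0   0   0   3   3  11  11  11  11  14  14  18

3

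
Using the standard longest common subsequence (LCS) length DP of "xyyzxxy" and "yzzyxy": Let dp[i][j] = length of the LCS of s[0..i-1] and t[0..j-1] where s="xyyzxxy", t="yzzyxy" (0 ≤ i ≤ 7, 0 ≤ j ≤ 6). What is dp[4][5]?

2

   ''  y  z  z  y  x  y
''  0  0  0  0  0  0  0
 x  0  0  0  0  0  1  1
 y  0  1  1  1  1  1  2
 y  0  1  1  1  2  2  2
 z  0  1  2  2  2  2  2
 x  0  1  2  2  2  3  3
 x  0  1  2  2  2  3  3
 y  0  1  2  2  3  3  4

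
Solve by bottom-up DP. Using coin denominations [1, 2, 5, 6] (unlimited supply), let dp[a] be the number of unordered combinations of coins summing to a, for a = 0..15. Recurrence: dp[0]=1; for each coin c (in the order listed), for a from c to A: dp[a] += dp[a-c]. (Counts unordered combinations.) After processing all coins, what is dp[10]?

13

after  coin     0     1     2     3     4     5     6     7     8     9    10    11    12    13    14    15
          1     1     1     1     1     1     1     1     1     1     1     1     1     1     1     1     1
          2     1     1     2     2     3     3     4     4     5     5     6     6     7     7     8     8
          5     1     1     2     2     3     4     5     6     7     8    10    11    13    14    16    18
          6     1     1     2     2     3     4     6     7     9    10    13    15    19    21    25    28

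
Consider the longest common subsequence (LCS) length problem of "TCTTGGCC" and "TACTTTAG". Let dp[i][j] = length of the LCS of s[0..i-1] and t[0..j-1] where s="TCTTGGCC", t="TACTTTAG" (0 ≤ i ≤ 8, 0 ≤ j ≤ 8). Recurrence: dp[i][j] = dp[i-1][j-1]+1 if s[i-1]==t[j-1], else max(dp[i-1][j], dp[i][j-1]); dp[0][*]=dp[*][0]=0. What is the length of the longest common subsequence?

5

   ''  T  A  C  T  T  T  A  G
''  0  0  0  0  0  0  0  0  0
 T  0  1  1  1  1  1  1  1  1
 C  0  1  1  2  2  2  2  2  2
 T  0  1  1  2  3  3  3  3  3
 T  0  1  1  2  3  4  4  4  4
 G  0  1  1  2  3  4  4  4  5
 G  0  1  1  2  3  4  4  4  5
 C  0  1  1  2  3  4  4  4  5
 C  0  1  1  2  3  4  4  4  5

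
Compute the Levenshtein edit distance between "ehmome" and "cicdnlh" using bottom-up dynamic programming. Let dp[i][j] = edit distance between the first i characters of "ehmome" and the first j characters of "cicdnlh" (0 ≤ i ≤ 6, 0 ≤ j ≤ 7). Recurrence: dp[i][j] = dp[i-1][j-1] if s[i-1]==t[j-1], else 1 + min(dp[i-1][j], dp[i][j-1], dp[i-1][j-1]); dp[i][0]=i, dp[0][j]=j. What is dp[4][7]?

7

   ''  c  i  c  d  n  l  h
''  0  1  2  3  4  5  6  7
 e  1  1  2  3  4  5  6  7
 h  2  2  2  3  4  5  6  6
 m  3  3  3  3  4  5  6  7
 o  4  4  4  4  4  5  6  7
 m  5  5  5  5  5  5  6  7
 e  6  6  6  6  6  6  6  7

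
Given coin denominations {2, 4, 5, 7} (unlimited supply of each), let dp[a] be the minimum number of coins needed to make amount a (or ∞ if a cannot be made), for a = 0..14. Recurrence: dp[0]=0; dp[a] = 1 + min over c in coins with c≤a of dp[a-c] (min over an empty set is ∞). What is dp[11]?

 a  0  1  2  3  4  5  6  7  8  9 10 11 12 13 14
dp  0  -  1  -  1  1  2  1  2  2  2  2  2  3  2
(- denotes ∞ / unreachable)

2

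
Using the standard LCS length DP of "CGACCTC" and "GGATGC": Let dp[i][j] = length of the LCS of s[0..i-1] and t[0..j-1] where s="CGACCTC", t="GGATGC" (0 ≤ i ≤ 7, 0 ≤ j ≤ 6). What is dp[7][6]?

   ''  G  G  A  T  G  C
''  0  0  0  0  0  0  0
 C  0  0  0  0  0  0  1
 G  0  1  1  1  1  1  1
 A  0  1  1  2  2  2  2
 C  0  1  1  2  2  2  3
 C  0  1  1  2  2  2  3
 T  0  1  1  2  3  3  3
 C  0  1  1  2  3  3  4

4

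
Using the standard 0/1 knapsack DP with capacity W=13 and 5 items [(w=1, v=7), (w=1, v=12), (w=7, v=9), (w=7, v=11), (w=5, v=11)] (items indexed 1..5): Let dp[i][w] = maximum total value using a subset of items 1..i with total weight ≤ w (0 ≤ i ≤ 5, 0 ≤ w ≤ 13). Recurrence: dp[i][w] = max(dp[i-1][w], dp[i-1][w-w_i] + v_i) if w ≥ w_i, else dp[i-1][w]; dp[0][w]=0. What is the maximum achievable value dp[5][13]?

i\w   0   1   2   3   4   5   6   7   8   9  10  11  12  13
  0   0   0   0   0   0   0   0   0   0   0   0   0   0   0
  1   0   7   7   7   7   7   7   7   7   7   7   7   7   7
  2   0  12  19  19  19  19  19  19  19  19  19  19  19  19
  3   0  12  19  19  19  19  19  19  21  28  28  28  28  28
  4   0  12  19  19  19  19  19  19  23  30  30  30  30  30
  5   0  12  19  19  19  19  23  30  30  30  30  30  30  34

34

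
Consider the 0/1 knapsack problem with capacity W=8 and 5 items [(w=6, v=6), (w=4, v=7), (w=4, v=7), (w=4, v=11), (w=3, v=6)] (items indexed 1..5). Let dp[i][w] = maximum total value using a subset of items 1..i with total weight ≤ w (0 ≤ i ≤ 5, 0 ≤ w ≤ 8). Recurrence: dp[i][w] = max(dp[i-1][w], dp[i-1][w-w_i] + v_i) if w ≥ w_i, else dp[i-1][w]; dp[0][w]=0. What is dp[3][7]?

7

i\w   0   1   2   3   4   5   6   7   8
  0   0   0   0   0   0   0   0   0   0
  1   0   0   0   0   0   0   6   6   6
  2   0   0   0   0   7   7   7   7   7
  3   0   0   0   0   7   7   7   7  14
  4   0   0   0   0  11  11  11  11  18
  5   0   0   0   6  11  11  11  17  18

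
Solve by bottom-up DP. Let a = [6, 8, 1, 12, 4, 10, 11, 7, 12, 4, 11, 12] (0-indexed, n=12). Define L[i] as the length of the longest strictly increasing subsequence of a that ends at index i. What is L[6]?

   i    0    1    2    3    4    5    6    7    8    9   10   11
a[i]    6    8    1   12    4   10   11    7   12    4   11   12
L[i]    1    2    1    3    2    3    4    3    5    2    4    5

4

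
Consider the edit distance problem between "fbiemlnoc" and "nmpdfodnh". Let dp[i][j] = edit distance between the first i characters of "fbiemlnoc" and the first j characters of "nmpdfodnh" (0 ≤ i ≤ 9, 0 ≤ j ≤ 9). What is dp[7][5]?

   ''  n  m  p  d  f  o  d  n  h
''  0  1  2  3  4  5  6  7  8  9
 f  1  1  2  3  4  4  5  6  7  8
 b  2  2  2  3  4  5  5  6  7  8
 i  3  3  3  3  4  5  6  6  7  8
 e  4  4  4  4  4  5  6  7  7  8
 m  5  5  4  5  5  5  6  7  8  8
 l  6  6  5  5  6  6  6  7  8  9
 n  7  6  6  6  6  7  7  7  7  8
 o  8  7  7  7  7  7  7  8  8  8
 c  9  8  8  8  8  8  8  8  9  9

7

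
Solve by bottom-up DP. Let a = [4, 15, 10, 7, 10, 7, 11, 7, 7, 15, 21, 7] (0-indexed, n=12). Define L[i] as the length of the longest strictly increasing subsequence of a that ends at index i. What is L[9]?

5

   i    0    1    2    3    4    5    6    7    8    9   10   11
a[i]    4   15   10    7   10    7   11    7    7   15   21    7
L[i]    1    2    2    2    3    2    4    2    2    5    6    2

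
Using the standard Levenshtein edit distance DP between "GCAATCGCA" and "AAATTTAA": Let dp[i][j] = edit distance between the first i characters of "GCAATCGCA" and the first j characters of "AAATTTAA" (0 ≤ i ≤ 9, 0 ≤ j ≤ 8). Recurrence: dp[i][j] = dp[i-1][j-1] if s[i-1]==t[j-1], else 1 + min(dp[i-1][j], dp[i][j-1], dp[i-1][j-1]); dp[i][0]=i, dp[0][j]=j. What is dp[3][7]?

6

   ''  A  A  A  T  T  T  A  A
''  0  1  2  3  4  5  6  7  8
 G  1  1  2  3  4  5  6  7  8
 C  2  2  2  3  4  5  6  7  8
 A  3  2  2  2  3  4  5  6  7
 A  4  3  2  2  3  4  5  5  6
 T  5  4  3  3  2  3  4  5  6
 C  6  5  4  4  3  3  4  5  6
 G  7  6  5  5  4  4  4  5  6
 C  8  7  6  6  5  5  5  5  6
 A  9  8  7  6  6  6  6  5  5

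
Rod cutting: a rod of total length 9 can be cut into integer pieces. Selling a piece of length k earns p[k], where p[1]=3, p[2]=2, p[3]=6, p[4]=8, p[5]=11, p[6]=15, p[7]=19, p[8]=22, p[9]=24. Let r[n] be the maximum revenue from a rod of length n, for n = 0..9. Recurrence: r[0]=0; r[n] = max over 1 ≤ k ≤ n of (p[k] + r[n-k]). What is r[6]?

   n    0    1    2    3    4    5    6    7    8    9
r[n]    0    3    6    9   12   15   18   21   24   27

18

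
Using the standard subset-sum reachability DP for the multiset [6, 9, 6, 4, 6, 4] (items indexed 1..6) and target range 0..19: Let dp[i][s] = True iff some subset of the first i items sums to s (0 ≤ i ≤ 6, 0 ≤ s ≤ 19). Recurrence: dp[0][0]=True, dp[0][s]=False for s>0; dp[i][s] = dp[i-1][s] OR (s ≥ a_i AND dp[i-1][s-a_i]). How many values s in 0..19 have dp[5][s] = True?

11

i\s   0   1   2   3   4   5   6   7   8   9  10  11  12  13  14  15  16  17  18  19
  0   T   F   F   F   F   F   F   F   F   F   F   F   F   F   F   F   F   F   F   F
  1   T   F   F   F   F   F   T   F   F   F   F   F   F   F   F   F   F   F   F   F
  2   T   F   F   F   F   F   T   F   F   T   F   F   F   F   F   T   F   F   F   F
  3   T   F   F   F   F   F   T   F   F   T   F   F   T   F   F   T   F   F   F   F
  4   T   F   F   F   T   F   T   F   F   T   T   F   T   T   F   T   T   F   F   T
  5   T   F   F   F   T   F   T   F   F   T   T   F   T   T   F   T   T   F   T   T
  6   T   F   F   F   T   F   T   F   T   T   T   F   T   T   T   T   T   T   T   T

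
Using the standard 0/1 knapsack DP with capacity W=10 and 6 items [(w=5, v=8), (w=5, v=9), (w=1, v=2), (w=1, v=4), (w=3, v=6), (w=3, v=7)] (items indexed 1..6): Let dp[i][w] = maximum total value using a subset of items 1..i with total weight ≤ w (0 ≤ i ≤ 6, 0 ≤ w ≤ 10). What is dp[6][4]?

i\w   0   1   2   3   4   5   6   7   8   9  10
  0   0   0   0   0   0   0   0   0   0   0   0
  1   0   0   0   0   0   8   8   8   8   8   8
  2   0   0   0   0   0   9   9   9   9   9  17
  3   0   2   2   2   2   9  11  11  11  11  17
  4   0   4   6   6   6   9  13  15  15  15  17
  5   0   4   6   6  10  12  13  15  15  19  21
  6   0   4   6   7  11  13  13  17  19  20  22

11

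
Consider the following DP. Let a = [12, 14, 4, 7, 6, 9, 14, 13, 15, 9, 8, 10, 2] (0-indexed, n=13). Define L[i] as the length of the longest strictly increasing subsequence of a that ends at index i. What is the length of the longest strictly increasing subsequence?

   i    0    1    2    3    4    5    6    7    8    9   10   11   12
a[i]   12   14    4    7    6    9   14   13   15    9    8   10    2
L[i]    1    2    1    2    2    3    4    4    5    3    3    4    1

5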